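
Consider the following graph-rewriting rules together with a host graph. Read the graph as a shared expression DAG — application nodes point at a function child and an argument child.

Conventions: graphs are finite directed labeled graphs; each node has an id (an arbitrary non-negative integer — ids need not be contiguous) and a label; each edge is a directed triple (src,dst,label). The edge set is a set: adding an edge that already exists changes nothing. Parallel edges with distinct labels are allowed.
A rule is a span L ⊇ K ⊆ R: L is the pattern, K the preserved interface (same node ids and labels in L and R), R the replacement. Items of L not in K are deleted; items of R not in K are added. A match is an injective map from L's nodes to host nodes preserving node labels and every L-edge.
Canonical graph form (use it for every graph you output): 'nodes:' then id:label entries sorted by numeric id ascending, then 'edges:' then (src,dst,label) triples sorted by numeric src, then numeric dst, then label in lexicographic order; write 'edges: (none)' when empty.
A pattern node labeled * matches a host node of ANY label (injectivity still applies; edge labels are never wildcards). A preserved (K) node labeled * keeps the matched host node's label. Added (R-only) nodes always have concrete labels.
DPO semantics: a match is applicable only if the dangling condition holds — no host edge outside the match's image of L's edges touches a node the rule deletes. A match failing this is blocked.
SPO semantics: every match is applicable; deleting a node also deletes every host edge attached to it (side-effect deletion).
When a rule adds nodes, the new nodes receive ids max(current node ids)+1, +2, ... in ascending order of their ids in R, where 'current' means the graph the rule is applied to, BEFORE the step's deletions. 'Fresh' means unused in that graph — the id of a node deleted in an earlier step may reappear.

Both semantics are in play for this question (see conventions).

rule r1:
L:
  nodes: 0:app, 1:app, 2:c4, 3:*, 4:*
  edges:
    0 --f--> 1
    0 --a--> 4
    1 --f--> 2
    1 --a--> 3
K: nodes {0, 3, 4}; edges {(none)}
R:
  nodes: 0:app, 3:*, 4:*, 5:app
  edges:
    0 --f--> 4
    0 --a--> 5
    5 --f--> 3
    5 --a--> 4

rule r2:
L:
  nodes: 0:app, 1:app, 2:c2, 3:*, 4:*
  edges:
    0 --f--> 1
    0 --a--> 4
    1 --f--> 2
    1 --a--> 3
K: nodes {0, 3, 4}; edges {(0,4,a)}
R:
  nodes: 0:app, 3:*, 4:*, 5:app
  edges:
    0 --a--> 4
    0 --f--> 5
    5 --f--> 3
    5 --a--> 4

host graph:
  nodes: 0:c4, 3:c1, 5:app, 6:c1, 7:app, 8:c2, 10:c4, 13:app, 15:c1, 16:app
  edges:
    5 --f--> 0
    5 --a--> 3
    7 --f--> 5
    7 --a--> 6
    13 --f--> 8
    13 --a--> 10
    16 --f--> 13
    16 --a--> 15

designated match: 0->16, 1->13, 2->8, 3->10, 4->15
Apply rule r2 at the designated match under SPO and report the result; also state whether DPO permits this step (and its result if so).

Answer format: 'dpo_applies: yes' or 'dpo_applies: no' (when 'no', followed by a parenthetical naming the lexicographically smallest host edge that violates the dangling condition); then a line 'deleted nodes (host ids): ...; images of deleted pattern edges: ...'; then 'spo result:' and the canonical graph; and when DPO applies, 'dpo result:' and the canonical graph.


dpo_applies: yes
deleted nodes (host ids): 8, 13; images of deleted pattern edges: (13,8,f); (13,10,a); (16,13,f)
spo result:
nodes: 0:c4, 3:c1, 5:app, 6:c1, 7:app, 10:c4, 15:c1, 16:app, 17:app
edges: (5,0,f); (5,3,a); (7,5,f); (7,6,a); (16,15,a); (16,17,f); (17,10,f); (17,15,a)
dpo result:
nodes: 0:c4, 3:c1, 5:app, 6:c1, 7:app, 10:c4, 15:c1, 16:app, 17:app
edges: (5,0,f); (5,3,a); (7,5,f); (7,6,a); (16,15,a); (16,17,f); (17,10,f); (17,15,a)


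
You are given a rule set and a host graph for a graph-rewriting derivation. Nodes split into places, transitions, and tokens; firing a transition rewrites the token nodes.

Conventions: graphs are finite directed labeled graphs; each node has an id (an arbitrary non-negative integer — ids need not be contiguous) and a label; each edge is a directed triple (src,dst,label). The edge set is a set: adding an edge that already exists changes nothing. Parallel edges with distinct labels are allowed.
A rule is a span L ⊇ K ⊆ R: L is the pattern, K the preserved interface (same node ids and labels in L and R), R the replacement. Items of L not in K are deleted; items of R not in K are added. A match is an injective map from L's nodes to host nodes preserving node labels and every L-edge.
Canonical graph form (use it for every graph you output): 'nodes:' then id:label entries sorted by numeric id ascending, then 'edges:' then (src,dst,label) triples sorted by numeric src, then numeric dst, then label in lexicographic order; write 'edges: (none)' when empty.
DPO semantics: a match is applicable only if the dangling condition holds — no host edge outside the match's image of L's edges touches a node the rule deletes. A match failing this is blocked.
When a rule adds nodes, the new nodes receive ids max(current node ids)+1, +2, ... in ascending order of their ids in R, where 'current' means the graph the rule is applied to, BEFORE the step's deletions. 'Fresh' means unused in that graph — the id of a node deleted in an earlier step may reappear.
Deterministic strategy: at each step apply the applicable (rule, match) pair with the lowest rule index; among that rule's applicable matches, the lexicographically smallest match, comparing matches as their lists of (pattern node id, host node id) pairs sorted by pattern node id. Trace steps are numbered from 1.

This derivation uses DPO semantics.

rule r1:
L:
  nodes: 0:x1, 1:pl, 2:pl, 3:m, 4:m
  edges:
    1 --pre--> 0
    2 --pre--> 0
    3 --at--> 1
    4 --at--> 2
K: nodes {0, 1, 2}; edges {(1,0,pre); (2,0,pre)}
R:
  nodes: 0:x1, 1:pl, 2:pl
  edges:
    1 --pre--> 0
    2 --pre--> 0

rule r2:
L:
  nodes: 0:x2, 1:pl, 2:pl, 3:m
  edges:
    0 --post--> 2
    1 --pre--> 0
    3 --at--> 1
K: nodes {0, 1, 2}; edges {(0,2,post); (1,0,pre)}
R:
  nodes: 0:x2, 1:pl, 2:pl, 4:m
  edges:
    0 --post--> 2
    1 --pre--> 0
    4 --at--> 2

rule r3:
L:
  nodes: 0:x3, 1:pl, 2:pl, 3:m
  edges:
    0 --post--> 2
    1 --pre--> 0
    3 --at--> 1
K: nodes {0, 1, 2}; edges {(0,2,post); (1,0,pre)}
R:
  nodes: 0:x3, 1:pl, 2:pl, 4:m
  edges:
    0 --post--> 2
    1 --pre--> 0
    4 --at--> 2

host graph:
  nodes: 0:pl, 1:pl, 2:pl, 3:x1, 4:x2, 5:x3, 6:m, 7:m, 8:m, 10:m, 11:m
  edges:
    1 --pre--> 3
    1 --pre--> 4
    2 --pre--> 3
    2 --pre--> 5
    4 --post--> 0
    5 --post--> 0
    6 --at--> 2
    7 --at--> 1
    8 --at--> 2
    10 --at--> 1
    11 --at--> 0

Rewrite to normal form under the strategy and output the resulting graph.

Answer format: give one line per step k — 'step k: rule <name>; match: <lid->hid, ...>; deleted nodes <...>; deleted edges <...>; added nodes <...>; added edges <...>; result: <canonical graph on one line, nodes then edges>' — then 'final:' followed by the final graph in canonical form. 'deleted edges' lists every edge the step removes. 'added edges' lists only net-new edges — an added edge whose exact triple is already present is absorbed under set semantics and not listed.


step 1: rule r1; match: 0->3, 1->1, 2->2, 3->7, 4->6; deleted nodes 6, 7; deleted edges (6,2,at); (7,1,at); added nodes (none); added edges (none); result: nodes: 0:pl, 1:pl, 2:pl, 3:x1, 4:x2, 5:x3, 8:m, 10:m, 11:m edges: (1,3,pre); (1,4,pre); (2,3,pre); (2,5,pre); (4,0,post); (5,0,post); (8,2,at); (10,1,at); (11,0,at)
step 2: rule r1; match: 0->3, 1->1, 2->2, 3->10, 4->8; deleted nodes 8, 10; deleted edges (8,2,at); (10,1,at); added nodes (none); added edges (none); result: nodes: 0:pl, 1:pl, 2:pl, 3:x1, 4:x2, 5:x3, 11:m edges: (1,3,pre); (1,4,pre); (2,3,pre); (2,5,pre); (4,0,post); (5,0,post); (11,0,at)
final:
nodes: 0:pl, 1:pl, 2:pl, 3:x1, 4:x2, 5:x3, 11:m
edges: (1,3,pre); (1,4,pre); (2,3,pre); (2,5,pre); (4,0,post); (5,0,post); (11,0,at)


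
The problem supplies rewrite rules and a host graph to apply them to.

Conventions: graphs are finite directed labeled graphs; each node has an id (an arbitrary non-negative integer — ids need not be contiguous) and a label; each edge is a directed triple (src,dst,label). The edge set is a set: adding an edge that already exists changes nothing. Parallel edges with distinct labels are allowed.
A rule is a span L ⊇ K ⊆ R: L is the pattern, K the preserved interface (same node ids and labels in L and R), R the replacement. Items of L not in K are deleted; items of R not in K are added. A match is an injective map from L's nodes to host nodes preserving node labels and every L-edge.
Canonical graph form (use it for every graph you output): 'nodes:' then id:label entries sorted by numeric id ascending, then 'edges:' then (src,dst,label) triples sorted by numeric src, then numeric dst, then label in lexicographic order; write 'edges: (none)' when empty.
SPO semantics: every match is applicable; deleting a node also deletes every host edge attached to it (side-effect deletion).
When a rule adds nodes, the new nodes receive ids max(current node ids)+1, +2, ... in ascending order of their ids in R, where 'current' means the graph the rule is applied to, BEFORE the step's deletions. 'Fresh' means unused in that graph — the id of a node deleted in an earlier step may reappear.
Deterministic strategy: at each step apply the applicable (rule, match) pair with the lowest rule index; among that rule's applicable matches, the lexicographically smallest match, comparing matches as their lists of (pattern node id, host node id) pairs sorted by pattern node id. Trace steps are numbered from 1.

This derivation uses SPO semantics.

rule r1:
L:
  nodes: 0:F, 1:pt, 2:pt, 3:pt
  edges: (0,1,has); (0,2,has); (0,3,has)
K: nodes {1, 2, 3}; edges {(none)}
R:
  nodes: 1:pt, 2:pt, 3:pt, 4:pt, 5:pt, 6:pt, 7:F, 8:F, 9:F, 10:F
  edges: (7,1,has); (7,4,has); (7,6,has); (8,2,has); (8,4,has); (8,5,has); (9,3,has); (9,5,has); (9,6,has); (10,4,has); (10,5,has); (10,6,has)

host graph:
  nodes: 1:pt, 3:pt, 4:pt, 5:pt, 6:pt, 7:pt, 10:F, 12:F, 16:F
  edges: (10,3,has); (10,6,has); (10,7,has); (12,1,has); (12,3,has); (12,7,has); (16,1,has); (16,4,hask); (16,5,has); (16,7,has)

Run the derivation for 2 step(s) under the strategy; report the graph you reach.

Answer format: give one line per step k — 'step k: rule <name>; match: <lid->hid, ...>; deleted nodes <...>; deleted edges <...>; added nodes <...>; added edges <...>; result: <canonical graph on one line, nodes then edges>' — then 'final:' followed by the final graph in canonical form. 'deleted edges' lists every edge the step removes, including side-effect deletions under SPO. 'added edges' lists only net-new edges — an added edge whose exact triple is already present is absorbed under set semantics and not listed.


step 1: rule r1; match: 0->10, 1->3, 2->6, 3->7; deleted nodes 10; deleted edges (10,3,has); (10,6,has); (10,7,has); added nodes 17, 18, 19, 20, 21, 22, 23; added edges (20,3,has); (20,17,has); (20,19,has); (21,6,has); (21,17,has); (21,18,has); (22,7,has); (22,18,has); (22,19,has); (23,17,has); (23,18,has); (23,19,has); result: nodes: 1:pt, 3:pt, 4:pt, 5:pt, 6:pt, 7:pt, 12:F, 16:F, 17:pt, 18:pt, 19:pt, 20:F, 21:F, 22:F, 23:F edges: (12,1,has); (12,3,has); (12,7,has); (16,1,has); (16,4,hask); (16,5,has); (16,7,has); (20,3,has); (20,17,has); (20,19,has); (21,6,has); (21,17,has); (21,18,has); (22,7,has); (22,18,has); (22,19,has); (23,17,has); (23,18,has); (23,19,has)
step 2: rule r1; match: 0->12, 1->1, 2->3, 3->7; deleted nodes 12; deleted edges (12,1,has); (12,3,has); (12,7,has); added nodes 24, 25, 26, 27, 28, 29, 30; added edges (27,1,has); (27,24,has); (27,26,has); (28,3,has); (28,24,has); (28,25,has); (29,7,has); (29,25,has); (29,26,has); (30,24,has); (30,25,has); (30,26,has); result: nodes: 1:pt, 3:pt, 4:pt, 5:pt, 6:pt, 7:pt, 16:F, 17:pt, 18:pt, 19:pt, 20:F, 21:F, 22:F, 23:F, 24:pt, 25:pt, 26:pt, 27:F, 28:F, 29:F, 30:F edges: (16,1,has); (16,4,hask); (16,5,has); (16,7,has); (20,3,has); (20,17,has); (20,19,has); (21,6,has); (21,17,has); (21,18,has); (22,7,has); (22,18,has); (22,19,has); (23,17,has); (23,18,has); (23,19,has); (27,1,has); (27,24,has); (27,26,has); (28,3,has); (28,24,has); (28,25,has); (29,7,has); (29,25,has); (29,26,has); (30,24,has); (30,25,has); (30,26,has)
final:
nodes: 1:pt, 3:pt, 4:pt, 5:pt, 6:pt, 7:pt, 16:F, 17:pt, 18:pt, 19:pt, 20:F, 21:F, 22:F, 23:F, 24:pt, 25:pt, 26:pt, 27:F, 28:F, 29:F, 30:F
edges: (16,1,has); (16,4,hask); (16,5,has); (16,7,has); (20,3,has); (20,17,has); (20,19,has); (21,6,has); (21,17,has); (21,18,has); (22,7,has); (22,18,has); (22,19,has); (23,17,has); (23,18,has); (23,19,has); (27,1,has); (27,24,has); (27,26,has); (28,3,has); (28,24,has); (28,25,has); (29,7,has); (29,25,has); (29,26,has); (30,24,has); (30,25,has); (30,26,has)


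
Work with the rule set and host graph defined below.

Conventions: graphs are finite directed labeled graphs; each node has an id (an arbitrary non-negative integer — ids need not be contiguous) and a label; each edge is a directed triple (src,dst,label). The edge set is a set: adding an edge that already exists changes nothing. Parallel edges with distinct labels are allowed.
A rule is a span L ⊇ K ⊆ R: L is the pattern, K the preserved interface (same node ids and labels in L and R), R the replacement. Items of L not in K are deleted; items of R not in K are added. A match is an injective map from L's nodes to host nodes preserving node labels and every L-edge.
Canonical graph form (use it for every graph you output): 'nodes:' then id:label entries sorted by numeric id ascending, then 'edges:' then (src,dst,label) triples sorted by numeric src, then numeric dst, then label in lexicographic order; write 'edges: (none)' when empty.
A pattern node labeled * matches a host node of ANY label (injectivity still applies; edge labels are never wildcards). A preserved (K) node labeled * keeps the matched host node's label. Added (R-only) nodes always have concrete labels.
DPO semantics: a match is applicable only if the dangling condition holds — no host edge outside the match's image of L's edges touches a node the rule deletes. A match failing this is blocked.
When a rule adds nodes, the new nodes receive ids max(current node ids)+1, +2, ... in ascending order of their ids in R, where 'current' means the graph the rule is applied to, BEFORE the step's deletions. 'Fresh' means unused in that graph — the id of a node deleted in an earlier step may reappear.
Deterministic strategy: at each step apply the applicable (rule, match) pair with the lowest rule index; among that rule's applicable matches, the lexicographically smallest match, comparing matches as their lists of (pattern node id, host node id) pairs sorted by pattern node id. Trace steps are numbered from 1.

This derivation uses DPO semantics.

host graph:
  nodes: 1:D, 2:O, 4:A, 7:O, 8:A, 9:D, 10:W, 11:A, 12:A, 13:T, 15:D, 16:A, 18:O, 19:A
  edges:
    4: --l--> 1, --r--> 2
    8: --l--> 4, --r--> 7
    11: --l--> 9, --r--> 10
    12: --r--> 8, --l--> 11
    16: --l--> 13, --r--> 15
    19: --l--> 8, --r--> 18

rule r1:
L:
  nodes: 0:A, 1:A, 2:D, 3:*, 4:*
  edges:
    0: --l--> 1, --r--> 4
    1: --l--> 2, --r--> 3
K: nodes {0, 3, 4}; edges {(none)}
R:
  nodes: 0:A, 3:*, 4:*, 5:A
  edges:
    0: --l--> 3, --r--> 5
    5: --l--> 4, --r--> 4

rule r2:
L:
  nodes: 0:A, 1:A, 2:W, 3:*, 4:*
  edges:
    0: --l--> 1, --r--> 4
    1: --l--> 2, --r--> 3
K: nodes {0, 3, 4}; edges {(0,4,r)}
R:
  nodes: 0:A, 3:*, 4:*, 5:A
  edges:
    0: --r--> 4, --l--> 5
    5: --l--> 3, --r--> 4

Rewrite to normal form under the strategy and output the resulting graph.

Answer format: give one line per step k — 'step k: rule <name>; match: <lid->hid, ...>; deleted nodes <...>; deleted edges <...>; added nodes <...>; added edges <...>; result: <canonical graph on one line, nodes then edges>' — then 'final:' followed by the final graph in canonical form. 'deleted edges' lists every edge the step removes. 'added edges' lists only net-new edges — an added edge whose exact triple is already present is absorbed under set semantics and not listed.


step 1: rule r1; match: 0->8, 1->4, 2->1, 3->2, 4->7; deleted nodes 1, 4; deleted edges (4,1,l); (4,2,r); (8,4,l); (8,7,r); added nodes 20; added edges (8,2,l); (8,20,r); (20,7,l); (20,7,r); result: nodes: 2:O, 7:O, 8:A, 9:D, 10:W, 11:A, 12:A, 13:T, 15:D, 16:A, 18:O, 19:A, 20:A edges: (8,2,l); (8,20,r); (11,9,l); (11,10,r); (12,8,r); (12,11,l); (16,13,l); (16,15,r); (19,8,l); (19,18,r); (20,7,l); (20,7,r)
step 2: rule r1; match: 0->12, 1->11, 2->9, 3->10, 4->8; deleted nodes 9, 11; deleted edges (11,9,l); (11,10,r); (12,8,r); (12,11,l); added nodes 21; added edges (12,10,l); (12,21,r); (21,8,l); (21,8,r); result: nodes: 2:O, 7:O, 8:A, 10:W, 12:A, 13:T, 15:D, 16:A, 18:O, 19:A, 20:A, 21:A edges: (8,2,l); (8,20,r); (12,10,l); (12,21,r); (16,13,l); (16,15,r); (19,8,l); (19,18,r); (20,7,l); (20,7,r); (21,8,l); (21,8,r)
final:
nodes: 2:O, 7:O, 8:A, 10:W, 12:A, 13:T, 15:D, 16:A, 18:O, 19:A, 20:A, 21:A
edges: (8,2,l); (8,20,r); (12,10,l); (12,21,r); (16,13,l); (16,15,r); (19,8,l); (19,18,r); (20,7,l); (20,7,r); (21,8,l); (21,8,r)


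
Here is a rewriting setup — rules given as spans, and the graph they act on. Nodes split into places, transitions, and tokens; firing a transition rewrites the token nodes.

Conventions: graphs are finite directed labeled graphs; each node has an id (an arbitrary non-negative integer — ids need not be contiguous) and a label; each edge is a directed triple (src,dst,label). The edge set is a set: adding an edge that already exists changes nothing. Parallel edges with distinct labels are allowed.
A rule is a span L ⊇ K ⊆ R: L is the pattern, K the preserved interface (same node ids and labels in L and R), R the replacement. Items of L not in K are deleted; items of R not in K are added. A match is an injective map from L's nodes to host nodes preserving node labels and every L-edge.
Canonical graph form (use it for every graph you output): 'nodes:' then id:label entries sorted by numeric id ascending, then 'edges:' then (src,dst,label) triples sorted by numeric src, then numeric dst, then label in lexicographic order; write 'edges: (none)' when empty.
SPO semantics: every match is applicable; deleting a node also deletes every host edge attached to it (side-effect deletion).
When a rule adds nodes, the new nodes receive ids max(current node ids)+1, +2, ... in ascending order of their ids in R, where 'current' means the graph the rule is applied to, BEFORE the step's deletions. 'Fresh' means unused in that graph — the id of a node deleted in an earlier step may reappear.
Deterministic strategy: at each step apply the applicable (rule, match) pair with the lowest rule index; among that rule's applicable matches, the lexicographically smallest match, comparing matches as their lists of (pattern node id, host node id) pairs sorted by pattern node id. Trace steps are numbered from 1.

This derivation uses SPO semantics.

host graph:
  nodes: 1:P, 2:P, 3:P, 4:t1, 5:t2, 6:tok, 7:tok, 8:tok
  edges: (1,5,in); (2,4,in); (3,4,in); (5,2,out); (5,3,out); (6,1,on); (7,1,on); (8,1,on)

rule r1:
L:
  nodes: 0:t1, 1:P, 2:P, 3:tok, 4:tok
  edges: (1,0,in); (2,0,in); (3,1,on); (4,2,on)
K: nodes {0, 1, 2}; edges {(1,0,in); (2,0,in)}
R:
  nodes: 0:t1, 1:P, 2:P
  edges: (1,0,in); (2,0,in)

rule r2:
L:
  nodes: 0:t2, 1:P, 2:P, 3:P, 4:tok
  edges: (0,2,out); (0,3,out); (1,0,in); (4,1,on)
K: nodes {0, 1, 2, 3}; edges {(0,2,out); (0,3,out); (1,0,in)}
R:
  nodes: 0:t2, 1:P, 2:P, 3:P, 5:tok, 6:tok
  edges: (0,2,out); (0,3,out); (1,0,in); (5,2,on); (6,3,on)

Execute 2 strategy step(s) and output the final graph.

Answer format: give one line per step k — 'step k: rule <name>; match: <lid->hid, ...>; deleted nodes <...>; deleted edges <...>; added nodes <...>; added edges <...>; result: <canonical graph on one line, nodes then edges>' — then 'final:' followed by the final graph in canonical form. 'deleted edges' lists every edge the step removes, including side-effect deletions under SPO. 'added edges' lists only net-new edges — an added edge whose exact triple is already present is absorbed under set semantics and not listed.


step 1: rule r2; match: 0->5, 1->1, 2->2, 3->3, 4->6; deleted nodes 6; deleted edges (6,1,on); added nodes 9, 10; added edges (9,2,on); (10,3,on); result: nodes: 1:P, 2:P, 3:P, 4:t1, 5:t2, 7:tok, 8:tok, 9:tok, 10:tok edges: (1,5,in); (2,4,in); (3,4,in); (5,2,out); (5,3,out); (7,1,on); (8,1,on); (9,2,on); (10,3,on)
step 2: rule r1; match: 0->4, 1->2, 2->3, 3->9, 4->10; deleted nodes 9, 10; deleted edges (9,2,on); (10,3,on); added nodes (none); added edges (none); result: nodes: 1:P, 2:P, 3:P, 4:t1, 5:t2, 7:tok, 8:tok edges: (1,5,in); (2,4,in); (3,4,in); (5,2,out); (5,3,out); (7,1,on); (8,1,on)
final:
nodes: 1:P, 2:P, 3:P, 4:t1, 5:t2, 7:tok, 8:tok
edges: (1,5,in); (2,4,in); (3,4,in); (5,2,out); (5,3,out); (7,1,on); (8,1,on)


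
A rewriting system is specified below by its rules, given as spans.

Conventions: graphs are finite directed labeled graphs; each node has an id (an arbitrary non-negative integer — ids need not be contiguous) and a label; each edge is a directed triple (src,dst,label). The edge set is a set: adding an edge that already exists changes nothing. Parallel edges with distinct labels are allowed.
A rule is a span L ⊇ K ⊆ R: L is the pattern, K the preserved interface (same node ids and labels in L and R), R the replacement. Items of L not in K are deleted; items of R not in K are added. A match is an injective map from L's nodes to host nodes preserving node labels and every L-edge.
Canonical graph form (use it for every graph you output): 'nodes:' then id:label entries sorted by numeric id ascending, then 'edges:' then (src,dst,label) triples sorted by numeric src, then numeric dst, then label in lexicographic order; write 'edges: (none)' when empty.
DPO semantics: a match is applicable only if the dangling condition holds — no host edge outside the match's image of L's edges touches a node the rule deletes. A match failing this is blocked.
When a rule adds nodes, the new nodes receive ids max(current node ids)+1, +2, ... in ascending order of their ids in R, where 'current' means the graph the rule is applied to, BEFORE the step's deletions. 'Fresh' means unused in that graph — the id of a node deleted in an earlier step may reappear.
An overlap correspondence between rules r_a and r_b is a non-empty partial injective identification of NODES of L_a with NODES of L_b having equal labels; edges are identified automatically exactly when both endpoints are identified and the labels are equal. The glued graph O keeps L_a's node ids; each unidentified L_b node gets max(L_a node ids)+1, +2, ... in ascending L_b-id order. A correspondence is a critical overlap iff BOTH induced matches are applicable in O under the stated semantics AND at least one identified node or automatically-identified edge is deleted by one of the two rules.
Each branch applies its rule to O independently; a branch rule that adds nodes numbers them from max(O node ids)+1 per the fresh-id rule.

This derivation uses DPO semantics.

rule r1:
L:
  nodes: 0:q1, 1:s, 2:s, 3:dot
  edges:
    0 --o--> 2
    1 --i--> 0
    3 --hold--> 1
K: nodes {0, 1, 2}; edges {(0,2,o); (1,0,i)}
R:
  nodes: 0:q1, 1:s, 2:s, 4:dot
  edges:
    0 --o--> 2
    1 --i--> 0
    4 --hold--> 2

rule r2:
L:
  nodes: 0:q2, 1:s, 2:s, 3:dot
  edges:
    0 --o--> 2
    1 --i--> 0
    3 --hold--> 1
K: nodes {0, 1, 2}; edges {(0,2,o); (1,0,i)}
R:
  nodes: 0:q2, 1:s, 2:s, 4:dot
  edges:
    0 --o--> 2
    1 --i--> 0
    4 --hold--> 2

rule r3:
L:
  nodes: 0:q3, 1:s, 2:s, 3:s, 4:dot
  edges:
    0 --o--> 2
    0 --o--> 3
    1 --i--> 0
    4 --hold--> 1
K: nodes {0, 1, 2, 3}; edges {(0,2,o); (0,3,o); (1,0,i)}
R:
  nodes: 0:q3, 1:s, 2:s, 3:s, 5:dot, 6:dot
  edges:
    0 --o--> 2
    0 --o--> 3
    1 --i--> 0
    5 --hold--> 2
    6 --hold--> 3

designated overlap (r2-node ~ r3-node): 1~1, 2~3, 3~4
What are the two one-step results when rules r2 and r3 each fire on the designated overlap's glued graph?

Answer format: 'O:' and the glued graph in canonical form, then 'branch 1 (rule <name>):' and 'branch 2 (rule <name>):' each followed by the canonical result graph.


O:
nodes: 0:q2, 1:s, 2:s, 3:dot, 4:q3, 5:s
edges: (0,2,o); (1,0,i); (1,4,i); (3,1,hold); (4,2,o); (4,5,o)
branch 1 (rule r2):
nodes: 0:q2, 1:s, 2:s, 4:q3, 5:s, 6:dot
edges: (0,2,o); (1,0,i); (1,4,i); (4,2,o); (4,5,o); (6,2,hold)
branch 2 (rule r3):
nodes: 0:q2, 1:s, 2:s, 4:q3, 5:s, 6:dot, 7:dot
edges: (0,2,o); (1,0,i); (1,4,i); (4,2,o); (4,5,o); (6,5,hold); (7,2,hold)


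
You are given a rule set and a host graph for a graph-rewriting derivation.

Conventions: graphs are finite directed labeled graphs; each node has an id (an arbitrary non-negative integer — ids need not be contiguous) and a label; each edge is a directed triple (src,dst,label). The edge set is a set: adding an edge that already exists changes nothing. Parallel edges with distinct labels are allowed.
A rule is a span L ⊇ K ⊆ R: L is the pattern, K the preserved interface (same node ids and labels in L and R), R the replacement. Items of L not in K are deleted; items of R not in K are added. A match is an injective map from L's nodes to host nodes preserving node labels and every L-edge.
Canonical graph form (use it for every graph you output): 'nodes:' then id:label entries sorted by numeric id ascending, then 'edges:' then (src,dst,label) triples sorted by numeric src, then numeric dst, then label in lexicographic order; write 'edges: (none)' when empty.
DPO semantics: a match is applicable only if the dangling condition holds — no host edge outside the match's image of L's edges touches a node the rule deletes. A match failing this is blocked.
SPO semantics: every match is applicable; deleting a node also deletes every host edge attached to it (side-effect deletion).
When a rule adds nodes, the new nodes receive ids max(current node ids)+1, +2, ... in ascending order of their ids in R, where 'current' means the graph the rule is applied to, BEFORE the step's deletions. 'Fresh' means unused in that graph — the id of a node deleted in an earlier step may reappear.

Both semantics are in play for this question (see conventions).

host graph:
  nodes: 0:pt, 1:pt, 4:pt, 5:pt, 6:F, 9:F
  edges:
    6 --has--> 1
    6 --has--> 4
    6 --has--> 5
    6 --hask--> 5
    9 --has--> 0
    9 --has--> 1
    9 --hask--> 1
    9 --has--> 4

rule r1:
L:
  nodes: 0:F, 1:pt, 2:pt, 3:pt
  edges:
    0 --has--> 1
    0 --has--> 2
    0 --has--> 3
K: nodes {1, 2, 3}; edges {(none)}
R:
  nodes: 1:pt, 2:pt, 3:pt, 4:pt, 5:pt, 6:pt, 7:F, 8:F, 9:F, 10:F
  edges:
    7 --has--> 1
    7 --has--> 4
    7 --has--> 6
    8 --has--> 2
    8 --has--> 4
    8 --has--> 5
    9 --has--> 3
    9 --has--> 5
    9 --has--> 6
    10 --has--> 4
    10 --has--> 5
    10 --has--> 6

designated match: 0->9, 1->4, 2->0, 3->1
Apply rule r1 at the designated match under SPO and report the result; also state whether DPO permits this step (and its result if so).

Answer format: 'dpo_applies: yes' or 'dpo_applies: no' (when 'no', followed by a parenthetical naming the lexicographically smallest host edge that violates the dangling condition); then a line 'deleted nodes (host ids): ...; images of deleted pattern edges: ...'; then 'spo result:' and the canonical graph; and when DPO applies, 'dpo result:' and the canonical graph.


dpo_applies: no
(the rule deletes node 9, which keeps host edge (9,1,hask) outside the match image — the dangling condition fails, DPO blocks; SPO proceeds and side-deletes such edges)
deleted nodes (host ids): 9; images of deleted pattern edges: (9,0,has); (9,1,has); (9,4,has)
spo result:
nodes: 0:pt, 1:pt, 4:pt, 5:pt, 6:F, 10:pt, 11:pt, 12:pt, 13:F, 14:F, 15:F, 16:F
edges: (6,1,has); (6,4,has); (6,5,has); (6,5,hask); (13,4,has); (13,10,has); (13,12,has); (14,0,has); (14,10,has); (14,11,has); (15,1,has); (15,11,has); (15,12,has); (16,10,has); (16,11,has); (16,12,has)


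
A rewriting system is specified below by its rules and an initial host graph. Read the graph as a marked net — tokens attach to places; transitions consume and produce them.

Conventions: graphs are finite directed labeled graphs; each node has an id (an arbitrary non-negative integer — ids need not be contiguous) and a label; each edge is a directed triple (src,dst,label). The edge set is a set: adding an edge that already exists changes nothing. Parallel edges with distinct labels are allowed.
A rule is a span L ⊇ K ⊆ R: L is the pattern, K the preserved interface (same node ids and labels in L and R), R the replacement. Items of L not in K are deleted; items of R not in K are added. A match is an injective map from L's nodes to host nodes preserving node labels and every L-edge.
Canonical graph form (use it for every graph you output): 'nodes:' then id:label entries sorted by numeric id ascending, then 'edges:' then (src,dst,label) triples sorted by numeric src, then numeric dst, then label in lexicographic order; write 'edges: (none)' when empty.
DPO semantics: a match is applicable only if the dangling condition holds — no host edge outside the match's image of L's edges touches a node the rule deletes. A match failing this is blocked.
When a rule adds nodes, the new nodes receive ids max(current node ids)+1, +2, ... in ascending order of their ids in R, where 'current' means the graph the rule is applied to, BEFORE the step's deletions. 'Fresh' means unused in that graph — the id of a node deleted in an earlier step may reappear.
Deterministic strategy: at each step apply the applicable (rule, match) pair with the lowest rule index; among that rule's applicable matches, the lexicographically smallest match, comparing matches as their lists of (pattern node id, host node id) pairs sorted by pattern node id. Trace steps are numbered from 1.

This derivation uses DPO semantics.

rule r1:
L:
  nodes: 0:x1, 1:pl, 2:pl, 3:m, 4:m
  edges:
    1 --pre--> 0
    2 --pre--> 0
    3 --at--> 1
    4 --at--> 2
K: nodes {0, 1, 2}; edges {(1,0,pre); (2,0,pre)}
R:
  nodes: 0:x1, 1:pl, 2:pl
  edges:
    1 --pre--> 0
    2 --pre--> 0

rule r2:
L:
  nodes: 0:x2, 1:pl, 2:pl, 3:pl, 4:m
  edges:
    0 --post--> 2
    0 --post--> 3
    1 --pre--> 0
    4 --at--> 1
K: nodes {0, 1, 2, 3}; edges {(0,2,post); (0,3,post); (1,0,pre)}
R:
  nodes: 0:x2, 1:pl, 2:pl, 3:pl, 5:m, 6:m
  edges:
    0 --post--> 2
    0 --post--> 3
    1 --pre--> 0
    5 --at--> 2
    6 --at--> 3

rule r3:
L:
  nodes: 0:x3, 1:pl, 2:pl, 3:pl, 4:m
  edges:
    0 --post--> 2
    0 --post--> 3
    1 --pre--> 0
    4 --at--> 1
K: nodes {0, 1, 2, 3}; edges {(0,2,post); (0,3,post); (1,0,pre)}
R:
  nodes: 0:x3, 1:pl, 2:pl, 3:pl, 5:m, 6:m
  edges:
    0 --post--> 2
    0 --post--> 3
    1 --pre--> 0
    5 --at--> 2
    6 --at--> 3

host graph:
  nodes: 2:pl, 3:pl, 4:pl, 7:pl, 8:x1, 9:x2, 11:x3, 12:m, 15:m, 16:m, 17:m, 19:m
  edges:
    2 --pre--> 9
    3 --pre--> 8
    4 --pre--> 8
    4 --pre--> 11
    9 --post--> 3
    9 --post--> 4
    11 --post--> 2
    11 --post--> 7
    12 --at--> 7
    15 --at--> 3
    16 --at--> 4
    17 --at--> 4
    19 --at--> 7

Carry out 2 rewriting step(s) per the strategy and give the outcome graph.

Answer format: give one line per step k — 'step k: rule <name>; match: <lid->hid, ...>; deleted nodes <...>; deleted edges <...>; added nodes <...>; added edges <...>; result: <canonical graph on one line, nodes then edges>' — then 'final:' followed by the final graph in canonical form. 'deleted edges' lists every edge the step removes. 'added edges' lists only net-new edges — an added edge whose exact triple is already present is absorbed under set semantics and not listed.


step 1: rule r1; match: 0->8, 1->3, 2->4, 3->15, 4->16; deleted nodes 15, 16; deleted edges (15,3,at); (16,4,at); added nodes (none); added edges (none); result: nodes: 2:pl, 3:pl, 4:pl, 7:pl, 8:x1, 9:x2, 11:x3, 12:m, 17:m, 19:m edges: (2,9,pre); (3,8,pre); (4,8,pre); (4,11,pre); (9,3,post); (9,4,post); (11,2,post); (11,7,post); (12,7,at); (17,4,at); (19,7,at)
step 2: rule r3; match: 0->11, 1->4, 2->2, 3->7, 4->17; deleted nodes 17; deleted edges (17,4,at); added nodes 20, 21; added edges (20,2,at); (21,7,at); result: nodes: 2:pl, 3:pl, 4:pl, 7:pl, 8:x1, 9:x2, 11:x3, 12:m, 19:m, 20:m, 21:m edges: (2,9,pre); (3,8,pre); (4,8,pre); (4,11,pre); (9,3,post); (9,4,post); (11,2,post); (11,7,post); (12,7,at); (19,7,at); (20,2,at); (21,7,at)
final:
nodes: 2:pl, 3:pl, 4:pl, 7:pl, 8:x1, 9:x2, 11:x3, 12:m, 19:m, 20:m, 21:m
edges: (2,9,pre); (3,8,pre); (4,8,pre); (4,11,pre); (9,3,post); (9,4,post); (11,2,post); (11,7,post); (12,7,at); (19,7,at); (20,2,at); (21,7,at)


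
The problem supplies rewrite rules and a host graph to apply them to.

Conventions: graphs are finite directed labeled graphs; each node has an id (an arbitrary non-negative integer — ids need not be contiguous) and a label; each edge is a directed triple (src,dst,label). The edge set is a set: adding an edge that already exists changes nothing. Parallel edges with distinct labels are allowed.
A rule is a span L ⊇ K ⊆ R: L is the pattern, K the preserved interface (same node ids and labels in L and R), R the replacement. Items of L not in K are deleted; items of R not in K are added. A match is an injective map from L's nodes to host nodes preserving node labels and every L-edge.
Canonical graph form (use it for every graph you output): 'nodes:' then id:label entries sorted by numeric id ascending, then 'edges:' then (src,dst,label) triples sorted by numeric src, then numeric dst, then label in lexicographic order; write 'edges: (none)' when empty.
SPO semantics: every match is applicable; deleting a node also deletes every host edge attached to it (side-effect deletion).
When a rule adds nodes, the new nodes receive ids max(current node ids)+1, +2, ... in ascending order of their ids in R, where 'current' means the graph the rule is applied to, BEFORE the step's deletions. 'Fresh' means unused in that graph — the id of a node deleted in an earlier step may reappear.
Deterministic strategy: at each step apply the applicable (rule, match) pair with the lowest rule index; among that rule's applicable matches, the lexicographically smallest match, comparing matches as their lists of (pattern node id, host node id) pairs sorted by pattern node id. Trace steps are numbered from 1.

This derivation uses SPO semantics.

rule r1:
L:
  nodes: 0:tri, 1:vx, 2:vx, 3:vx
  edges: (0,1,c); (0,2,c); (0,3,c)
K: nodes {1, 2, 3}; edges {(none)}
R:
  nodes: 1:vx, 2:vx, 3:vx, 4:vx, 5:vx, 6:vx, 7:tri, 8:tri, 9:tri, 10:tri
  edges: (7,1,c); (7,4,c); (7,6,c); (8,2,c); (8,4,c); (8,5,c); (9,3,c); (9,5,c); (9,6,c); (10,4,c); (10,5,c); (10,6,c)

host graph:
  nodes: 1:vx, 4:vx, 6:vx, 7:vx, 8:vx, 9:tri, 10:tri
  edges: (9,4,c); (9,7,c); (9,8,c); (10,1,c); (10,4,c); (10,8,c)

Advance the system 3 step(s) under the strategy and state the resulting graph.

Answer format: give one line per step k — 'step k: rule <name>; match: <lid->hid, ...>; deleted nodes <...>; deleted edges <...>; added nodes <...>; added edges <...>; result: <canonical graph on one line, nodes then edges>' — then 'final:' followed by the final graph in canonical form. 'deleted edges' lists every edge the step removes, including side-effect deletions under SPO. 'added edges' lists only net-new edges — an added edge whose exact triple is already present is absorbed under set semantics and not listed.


step 1: rule r1; match: 0->9, 1->4, 2->7, 3->8; deleted nodes 9; deleted edges (9,4,c); (9,7,c); (9,8,c); added nodes 11, 12, 13, 14, 15, 16, 17; added edges (14,4,c); (14,11,c); (14,13,c); (15,7,c); (15,11,c); (15,12,c); (16,8,c); (16,12,c); (16,13,c); (17,11,c); (17,12,c); (17,13,c); result: nodes: 1:vx, 4:vx, 6:vx, 7:vx, 8:vx, 10:tri, 11:vx, 12:vx, 13:vx, 14:tri, 15:tri, 16:tri, 17:tri edges: (10,1,c); (10,4,c); (10,8,c); (14,4,c); (14,11,c); (14,13,c); (15,7,c); (15,11,c); (15,12,c); (16,8,c); (16,12,c); (16,13,c); (17,11,c); (17,12,c); (17,13,c)
step 2: rule r1; match: 0->10, 1->1, 2->4, 3->8; deleted nodes 10; deleted edges (10,1,c); (10,4,c); (10,8,c); added nodes 18, 19, 20, 21, 22, 23, 24; added edges (21,1,c); (21,18,c); (21,20,c); (22,4,c); (22,18,c); (22,19,c); (23,8,c); (23,19,c); (23,20,c); (24,18,c); (24,19,c); (24,20,c); result: nodes: 1:vx, 4:vx, 6:vx, 7:vx, 8:vx, 11:vx, 12:vx, 13:vx, 14:tri, 15:tri, 16:tri, 17:tri, 18:vx, 19:vx, 20:vx, 21:tri, 22:tri, 23:tri, 24:tri edges: (14,4,c); (14,11,c); (14,13,c); (15,7,c); (15,11,c); (15,12,c); (16,8,c); (16,12,c); (16,13,c); (17,11,c); (17,12,c); (17,13,c); (21,1,c); (21,18,c); (21,20,c); (22,4,c); (22,18,c); (22,19,c); (23,8,c); (23,19,c); (23,20,c); (24,18,c); (24,19,c); (24,20,c)
step 3: rule r1; match: 0->14, 1->4, 2->11, 3->13; deleted nodes 14; deleted edges (14,4,c); (14,11,c); (14,13,c); added nodes 25, 26, 27, 28, 29, 30, 31; added edges (28,4,c); (28,25,c); (28,27,c); (29,11,c); (29,25,c); (29,26,c); (30,13,c); (30,26,c); (30,27,c); (31,25,c); (31,26,c); (31,27,c); result: nodes: 1:vx, 4:vx, 6:vx, 7:vx, 8:vx, 11:vx, 12:vx, 13:vx, 15:tri, 16:tri, 17:tri, 18:vx, 19:vx, 20:vx, 21:tri, 22:tri, 23:tri, 24:tri, 25:vx, 26:vx, 27:vx, 28:tri, 29:tri, 30:tri, 31:tri edges: (15,7,c); (15,11,c); (15,12,c); (16,8,c); (16,12,c); (16,13,c); (17,11,c); (17,12,c); (17,13,c); (21,1,c); (21,18,c); (21,20,c); (22,4,c); (22,18,c); (22,19,c); (23,8,c); (23,19,c); (23,20,c); (24,18,c); (24,19,c); (24,20,c); (28,4,c); (28,25,c); (28,27,c); (29,11,c); (29,25,c); (29,26,c); (30,13,c); (30,26,c); (30,27,c); (31,25,c); (31,26,c); (31,27,c)
final:
nodes: 1:vx, 4:vx, 6:vx, 7:vx, 8:vx, 11:vx, 12:vx, 13:vx, 15:tri, 16:tri, 17:tri, 18:vx, 19:vx, 20:vx, 21:tri, 22:tri, 23:tri, 24:tri, 25:vx, 26:vx, 27:vx, 28:tri, 29:tri, 30:tri, 31:tri
edges: (15,7,c); (15,11,c); (15,12,c); (16,8,c); (16,12,c); (16,13,c); (17,11,c); (17,12,c); (17,13,c); (21,1,c); (21,18,c); (21,20,c); (22,4,c); (22,18,c); (22,19,c); (23,8,c); (23,19,c); (23,20,c); (24,18,c); (24,19,c); (24,20,c); (28,4,c); (28,25,c); (28,27,c); (29,11,c); (29,25,c); (29,26,c); (30,13,c); (30,26,c); (30,27,c); (31,25,c); (31,26,c); (31,27,c)


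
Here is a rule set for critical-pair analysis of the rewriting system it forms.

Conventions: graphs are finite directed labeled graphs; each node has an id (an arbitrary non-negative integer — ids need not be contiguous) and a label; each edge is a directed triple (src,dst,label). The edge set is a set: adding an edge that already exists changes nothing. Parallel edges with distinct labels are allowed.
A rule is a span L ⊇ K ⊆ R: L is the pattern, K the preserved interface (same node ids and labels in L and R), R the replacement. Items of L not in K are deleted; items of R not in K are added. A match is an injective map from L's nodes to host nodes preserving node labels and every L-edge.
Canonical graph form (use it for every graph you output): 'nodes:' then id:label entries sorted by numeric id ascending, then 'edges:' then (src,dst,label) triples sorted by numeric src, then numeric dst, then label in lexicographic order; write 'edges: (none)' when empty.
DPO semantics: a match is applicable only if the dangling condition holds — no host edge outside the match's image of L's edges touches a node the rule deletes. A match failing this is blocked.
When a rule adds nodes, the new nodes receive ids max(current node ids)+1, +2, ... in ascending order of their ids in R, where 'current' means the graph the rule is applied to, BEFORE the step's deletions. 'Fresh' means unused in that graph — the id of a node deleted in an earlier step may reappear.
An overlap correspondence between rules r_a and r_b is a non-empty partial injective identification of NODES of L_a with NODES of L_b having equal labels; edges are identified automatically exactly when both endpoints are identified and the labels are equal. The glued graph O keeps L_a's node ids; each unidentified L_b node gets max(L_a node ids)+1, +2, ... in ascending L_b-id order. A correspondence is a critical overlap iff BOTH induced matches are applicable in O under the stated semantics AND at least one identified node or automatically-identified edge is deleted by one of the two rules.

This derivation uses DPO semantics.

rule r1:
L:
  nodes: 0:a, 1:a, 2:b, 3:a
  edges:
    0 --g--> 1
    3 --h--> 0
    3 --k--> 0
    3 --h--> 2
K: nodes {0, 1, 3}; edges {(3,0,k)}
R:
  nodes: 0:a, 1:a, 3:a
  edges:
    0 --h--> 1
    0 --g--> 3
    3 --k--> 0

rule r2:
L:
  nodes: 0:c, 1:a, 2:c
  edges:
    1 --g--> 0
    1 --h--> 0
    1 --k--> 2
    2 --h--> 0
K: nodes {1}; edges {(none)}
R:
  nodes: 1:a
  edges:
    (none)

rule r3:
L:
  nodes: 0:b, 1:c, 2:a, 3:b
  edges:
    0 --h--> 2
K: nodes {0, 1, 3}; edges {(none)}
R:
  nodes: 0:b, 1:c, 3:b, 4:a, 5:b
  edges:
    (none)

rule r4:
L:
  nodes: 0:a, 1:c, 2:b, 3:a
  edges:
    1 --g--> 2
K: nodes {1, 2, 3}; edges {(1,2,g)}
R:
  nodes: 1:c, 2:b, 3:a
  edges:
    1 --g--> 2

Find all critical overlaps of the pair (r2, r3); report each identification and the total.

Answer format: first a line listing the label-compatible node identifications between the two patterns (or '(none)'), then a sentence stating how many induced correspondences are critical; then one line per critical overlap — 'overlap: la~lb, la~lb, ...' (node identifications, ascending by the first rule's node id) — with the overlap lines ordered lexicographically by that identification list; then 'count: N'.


label-compatible node identifications between L(r2) and L(r3): 0~1, 1~2, 2~1
2 of the induced correspondences are critical overlaps of r2 and r3.
overlap: 0~1
overlap: 2~1
count: 2
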